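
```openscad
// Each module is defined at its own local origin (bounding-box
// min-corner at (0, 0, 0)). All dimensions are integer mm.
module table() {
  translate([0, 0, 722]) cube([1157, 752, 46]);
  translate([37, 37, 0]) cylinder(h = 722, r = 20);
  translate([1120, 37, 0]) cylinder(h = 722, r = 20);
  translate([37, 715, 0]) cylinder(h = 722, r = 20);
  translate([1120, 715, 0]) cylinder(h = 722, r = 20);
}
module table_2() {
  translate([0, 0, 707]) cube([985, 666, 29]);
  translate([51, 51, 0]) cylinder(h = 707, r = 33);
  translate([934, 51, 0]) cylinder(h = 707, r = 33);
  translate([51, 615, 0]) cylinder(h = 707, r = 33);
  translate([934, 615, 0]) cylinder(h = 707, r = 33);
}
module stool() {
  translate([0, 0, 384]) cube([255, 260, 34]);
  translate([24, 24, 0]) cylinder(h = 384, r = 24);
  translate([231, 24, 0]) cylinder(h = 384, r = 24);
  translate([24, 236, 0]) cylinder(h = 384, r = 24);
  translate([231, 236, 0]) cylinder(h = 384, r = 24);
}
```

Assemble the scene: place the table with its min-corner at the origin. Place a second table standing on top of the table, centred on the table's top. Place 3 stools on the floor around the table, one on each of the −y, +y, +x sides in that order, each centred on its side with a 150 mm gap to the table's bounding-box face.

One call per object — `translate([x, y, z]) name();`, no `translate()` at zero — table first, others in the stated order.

table();
translate([86, 43, 768]) table_2();
translate([451, -410, 0]) stool();
translate([451, 902, 0]) stool();
translate([1307, 246, 0]) stool();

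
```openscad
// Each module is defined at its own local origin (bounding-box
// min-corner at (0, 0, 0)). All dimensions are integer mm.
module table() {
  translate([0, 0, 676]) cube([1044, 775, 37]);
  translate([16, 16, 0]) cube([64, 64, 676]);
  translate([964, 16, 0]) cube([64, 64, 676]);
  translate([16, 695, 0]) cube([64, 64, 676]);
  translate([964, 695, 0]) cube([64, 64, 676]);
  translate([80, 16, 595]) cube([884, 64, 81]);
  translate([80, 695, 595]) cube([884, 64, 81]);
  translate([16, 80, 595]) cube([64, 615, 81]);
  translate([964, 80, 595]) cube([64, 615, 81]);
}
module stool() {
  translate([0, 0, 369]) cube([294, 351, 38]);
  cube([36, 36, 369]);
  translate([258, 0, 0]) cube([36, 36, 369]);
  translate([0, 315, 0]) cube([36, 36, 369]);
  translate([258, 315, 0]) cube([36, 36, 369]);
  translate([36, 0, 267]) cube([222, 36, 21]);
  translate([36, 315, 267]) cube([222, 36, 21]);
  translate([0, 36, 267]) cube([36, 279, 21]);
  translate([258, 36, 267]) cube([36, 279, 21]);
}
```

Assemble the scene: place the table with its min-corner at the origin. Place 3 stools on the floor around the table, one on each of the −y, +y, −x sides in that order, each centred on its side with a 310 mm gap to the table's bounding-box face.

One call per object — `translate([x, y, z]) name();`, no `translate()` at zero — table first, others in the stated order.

table();
translate([375, -661, 0]) stool();
translate([375, 1085, 0]) stool();
translate([-604, 212, 0]) stool();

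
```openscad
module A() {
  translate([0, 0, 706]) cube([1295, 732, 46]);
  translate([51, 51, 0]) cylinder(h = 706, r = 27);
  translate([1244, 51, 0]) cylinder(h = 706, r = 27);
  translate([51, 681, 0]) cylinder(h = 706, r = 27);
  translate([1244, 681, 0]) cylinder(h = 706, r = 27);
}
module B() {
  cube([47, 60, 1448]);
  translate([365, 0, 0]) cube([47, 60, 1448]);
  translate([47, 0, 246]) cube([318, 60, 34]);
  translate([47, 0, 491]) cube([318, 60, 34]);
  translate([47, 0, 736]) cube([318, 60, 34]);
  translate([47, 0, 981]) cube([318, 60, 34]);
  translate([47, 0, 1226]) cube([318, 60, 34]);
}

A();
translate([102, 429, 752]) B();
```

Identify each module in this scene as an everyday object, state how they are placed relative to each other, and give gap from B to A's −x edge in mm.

The ladder's min-x is at 102; the table's min-x is 0; gap = 102 mm.

A is a table. B is a ladder. The ladder is on top of the table. The gap from the ladder to the table's −x edge is 102 mm.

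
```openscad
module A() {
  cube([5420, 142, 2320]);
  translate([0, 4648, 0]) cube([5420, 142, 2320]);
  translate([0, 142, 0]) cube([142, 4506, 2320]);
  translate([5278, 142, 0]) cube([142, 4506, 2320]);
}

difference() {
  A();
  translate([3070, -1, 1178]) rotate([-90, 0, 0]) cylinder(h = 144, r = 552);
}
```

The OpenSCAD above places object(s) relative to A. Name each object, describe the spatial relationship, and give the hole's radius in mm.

A is a house frame. The house frame has a circular hole through its front wall. The hole's radius is 552 mm.

The subtracted cylinder has r = 552 mm.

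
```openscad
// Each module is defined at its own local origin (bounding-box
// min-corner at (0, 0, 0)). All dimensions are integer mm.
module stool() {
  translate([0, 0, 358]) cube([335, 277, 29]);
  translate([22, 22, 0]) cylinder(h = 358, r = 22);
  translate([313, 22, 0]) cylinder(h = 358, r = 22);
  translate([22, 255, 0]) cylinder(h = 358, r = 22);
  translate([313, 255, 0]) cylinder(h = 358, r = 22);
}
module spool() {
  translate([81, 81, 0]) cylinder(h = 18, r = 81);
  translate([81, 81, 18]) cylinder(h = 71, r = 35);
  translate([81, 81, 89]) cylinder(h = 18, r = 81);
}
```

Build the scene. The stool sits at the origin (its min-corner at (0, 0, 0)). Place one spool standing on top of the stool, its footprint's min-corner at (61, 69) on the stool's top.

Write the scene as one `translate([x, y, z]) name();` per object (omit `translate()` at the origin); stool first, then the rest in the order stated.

stool();
translate([61, 69, 387]) spool();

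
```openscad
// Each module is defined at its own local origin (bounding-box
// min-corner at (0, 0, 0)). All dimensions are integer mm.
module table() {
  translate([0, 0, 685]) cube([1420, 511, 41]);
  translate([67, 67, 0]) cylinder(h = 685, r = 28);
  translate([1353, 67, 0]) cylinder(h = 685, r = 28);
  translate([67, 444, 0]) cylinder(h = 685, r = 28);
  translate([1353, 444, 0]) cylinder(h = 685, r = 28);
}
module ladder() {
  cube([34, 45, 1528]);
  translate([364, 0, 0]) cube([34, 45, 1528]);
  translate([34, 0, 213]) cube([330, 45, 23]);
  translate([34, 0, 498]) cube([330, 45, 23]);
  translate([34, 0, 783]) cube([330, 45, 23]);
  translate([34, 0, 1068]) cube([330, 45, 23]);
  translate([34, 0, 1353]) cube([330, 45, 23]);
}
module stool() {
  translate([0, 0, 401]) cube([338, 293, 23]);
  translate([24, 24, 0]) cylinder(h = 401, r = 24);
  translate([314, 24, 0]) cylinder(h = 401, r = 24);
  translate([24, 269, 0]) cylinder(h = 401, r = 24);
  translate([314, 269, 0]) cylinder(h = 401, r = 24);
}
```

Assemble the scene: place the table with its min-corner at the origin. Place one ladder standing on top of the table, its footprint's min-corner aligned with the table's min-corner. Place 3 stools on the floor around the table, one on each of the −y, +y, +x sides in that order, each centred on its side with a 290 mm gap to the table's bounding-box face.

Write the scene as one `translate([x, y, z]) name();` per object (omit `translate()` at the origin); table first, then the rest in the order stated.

table();
translate([0, 0, 726]) ladder();
translate([541, -583, 0]) stool();
translate([541, 801, 0]) stool();
translate([1710, 109, 0]) stool();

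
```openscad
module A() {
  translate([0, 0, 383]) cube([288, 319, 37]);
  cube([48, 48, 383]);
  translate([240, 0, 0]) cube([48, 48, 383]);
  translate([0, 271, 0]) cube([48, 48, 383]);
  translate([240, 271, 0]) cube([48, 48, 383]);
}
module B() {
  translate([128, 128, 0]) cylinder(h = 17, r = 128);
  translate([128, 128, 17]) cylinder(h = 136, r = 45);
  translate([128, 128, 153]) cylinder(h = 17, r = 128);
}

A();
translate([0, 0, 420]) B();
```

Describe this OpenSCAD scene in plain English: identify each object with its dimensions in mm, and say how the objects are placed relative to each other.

A is a four-legged stool. The seat is a 288×319×37 mm slab whose top surface is at z = 420 mm; four square legs, each 48×48 mm in cross-section, run from the floor (z = 0) to the underside of the seat, each flush with a corner of the seat.

B is a spool: two coaxial disc flanges of radius 128 mm and thickness 17 mm, joined by a core cylinder of radius 45 mm and height 136 mm. The lower flange rests on z = 0 and the three cylinders share a vertical axis.

The spool is on top of the stool.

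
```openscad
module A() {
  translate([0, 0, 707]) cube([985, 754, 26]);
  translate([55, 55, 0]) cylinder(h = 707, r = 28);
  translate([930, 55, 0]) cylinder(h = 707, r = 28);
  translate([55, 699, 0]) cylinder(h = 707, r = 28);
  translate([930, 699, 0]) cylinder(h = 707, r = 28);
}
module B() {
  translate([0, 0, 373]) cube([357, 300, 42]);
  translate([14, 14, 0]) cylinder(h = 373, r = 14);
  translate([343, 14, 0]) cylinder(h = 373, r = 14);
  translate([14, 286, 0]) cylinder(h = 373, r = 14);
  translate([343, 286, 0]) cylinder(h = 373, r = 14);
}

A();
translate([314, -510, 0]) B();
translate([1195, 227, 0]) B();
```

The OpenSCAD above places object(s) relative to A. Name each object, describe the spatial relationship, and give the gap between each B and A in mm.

A is a table. B is a stool. Two stools sit around the table at the −y, +x sides. The gap between each stool and the table is 210 mm.

Each stool's nearest face is 210 mm from the table's bounding box.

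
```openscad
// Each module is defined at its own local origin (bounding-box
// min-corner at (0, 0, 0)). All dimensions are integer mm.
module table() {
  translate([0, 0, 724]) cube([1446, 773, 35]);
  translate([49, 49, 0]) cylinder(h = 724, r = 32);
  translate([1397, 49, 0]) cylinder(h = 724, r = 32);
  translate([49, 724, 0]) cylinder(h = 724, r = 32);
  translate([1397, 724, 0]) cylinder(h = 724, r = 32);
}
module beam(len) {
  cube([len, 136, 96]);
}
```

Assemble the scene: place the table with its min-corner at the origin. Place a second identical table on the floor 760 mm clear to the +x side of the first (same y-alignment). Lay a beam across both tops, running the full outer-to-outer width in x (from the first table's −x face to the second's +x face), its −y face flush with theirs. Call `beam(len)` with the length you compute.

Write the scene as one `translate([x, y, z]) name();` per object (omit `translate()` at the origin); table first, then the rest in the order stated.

table();
translate([2206, 0, 0]) table();
translate([0, 0, 759]) beam(3652);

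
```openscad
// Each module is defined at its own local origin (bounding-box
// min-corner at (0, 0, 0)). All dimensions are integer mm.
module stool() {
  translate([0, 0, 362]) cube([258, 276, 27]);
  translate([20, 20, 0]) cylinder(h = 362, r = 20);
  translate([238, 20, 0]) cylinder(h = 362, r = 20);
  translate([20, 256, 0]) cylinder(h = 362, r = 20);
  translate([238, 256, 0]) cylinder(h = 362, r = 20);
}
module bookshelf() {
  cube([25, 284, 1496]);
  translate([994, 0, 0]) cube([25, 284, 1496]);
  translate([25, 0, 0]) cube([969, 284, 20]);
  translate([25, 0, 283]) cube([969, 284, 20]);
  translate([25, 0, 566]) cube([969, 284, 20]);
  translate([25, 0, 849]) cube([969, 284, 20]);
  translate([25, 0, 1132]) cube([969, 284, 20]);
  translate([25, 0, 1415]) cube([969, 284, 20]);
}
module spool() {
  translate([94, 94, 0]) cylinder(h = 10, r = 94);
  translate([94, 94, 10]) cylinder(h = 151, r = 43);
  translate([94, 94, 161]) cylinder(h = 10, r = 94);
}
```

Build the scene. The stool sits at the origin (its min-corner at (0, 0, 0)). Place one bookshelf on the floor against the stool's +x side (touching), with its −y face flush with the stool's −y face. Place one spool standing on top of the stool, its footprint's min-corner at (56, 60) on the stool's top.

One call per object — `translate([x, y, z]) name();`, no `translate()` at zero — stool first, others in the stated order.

stool();
translate([258, 0, 0]) bookshelf();
translate([56, 60, 389]) spool();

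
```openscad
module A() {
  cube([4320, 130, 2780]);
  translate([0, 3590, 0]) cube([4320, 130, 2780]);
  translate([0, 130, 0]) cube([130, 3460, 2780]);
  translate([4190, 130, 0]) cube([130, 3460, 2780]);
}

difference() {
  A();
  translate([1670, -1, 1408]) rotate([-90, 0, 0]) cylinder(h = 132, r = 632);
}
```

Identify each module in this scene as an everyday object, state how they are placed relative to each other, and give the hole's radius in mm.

A is a house frame. The house frame has a circular hole through its front wall. The hole's radius is 632 mm.

The subtracted cylinder has r = 632 mm.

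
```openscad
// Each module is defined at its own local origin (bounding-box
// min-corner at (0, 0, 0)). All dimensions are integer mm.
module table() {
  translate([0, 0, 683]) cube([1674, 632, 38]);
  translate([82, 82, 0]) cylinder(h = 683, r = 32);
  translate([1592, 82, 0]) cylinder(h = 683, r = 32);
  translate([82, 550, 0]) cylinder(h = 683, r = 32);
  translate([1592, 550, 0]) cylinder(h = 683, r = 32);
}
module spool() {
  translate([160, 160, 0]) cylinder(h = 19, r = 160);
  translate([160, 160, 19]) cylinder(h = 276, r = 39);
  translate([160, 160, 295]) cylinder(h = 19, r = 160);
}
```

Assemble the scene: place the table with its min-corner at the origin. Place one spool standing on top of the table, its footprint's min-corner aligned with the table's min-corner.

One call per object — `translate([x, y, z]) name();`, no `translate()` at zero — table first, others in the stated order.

table();
translate([0, 0, 721]) spool();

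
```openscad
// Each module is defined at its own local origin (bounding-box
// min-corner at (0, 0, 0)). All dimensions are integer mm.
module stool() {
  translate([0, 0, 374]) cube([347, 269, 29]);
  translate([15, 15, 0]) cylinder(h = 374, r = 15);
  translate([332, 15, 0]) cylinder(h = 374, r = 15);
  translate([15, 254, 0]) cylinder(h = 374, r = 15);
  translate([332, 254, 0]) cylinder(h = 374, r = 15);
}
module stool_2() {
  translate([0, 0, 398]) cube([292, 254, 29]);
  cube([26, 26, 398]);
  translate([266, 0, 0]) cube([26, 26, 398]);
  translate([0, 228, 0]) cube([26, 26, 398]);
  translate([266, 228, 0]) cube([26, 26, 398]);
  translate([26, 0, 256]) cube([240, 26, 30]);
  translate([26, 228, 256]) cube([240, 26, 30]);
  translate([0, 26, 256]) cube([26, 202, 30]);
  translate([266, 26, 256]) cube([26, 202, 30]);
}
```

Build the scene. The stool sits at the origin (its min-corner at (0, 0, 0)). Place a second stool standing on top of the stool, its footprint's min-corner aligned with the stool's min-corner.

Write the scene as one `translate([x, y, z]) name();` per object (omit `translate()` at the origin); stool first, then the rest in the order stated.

stool();
translate([0, 0, 403]) stool_2();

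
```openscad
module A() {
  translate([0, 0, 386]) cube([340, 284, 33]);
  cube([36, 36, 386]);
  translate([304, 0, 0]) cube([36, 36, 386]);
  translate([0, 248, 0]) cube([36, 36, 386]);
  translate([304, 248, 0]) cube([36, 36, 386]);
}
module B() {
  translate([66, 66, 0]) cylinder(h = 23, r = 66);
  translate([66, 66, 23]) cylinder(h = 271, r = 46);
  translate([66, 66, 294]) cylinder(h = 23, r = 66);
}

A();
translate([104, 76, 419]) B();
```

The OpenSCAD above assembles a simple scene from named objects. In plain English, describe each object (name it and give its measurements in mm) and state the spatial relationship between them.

A is a simple wooden stool: a rectangular seat 340 mm (x) by 284 mm (y), 33 mm thick, top face at z = 419 mm, on four square legs, each 36×36 mm in cross-section. The legs rest on z = 0, each flush with a corner of the seat.

B is a spool: two coaxial disc flanges of radius 66 mm and thickness 23 mm, joined by a core cylinder of radius 46 mm and height 271 mm. The lower flange rests on z = 0 and the three cylinders share a vertical axis.

The spool is on top of the stool, centred.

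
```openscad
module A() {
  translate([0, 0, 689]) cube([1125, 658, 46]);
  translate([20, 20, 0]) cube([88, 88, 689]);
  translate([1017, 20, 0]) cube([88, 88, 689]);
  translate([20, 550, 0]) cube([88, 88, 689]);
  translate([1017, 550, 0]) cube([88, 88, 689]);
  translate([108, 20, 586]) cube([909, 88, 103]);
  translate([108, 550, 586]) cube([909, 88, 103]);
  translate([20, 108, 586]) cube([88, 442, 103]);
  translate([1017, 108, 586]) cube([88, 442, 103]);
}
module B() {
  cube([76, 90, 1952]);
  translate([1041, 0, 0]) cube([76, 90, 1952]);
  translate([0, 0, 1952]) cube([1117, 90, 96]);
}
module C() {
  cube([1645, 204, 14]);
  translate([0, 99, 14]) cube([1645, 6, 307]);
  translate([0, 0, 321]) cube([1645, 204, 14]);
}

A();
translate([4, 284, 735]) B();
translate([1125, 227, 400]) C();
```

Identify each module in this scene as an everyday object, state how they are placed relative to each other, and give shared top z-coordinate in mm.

A is a table. B is a door frame. C is an I-beam. The door frame is on top of the table, centred. The I-beam is beside the table with their tops flush at z = 735. The shared top z-coordinate is 735 mm.

Both tops at z = 735 mm.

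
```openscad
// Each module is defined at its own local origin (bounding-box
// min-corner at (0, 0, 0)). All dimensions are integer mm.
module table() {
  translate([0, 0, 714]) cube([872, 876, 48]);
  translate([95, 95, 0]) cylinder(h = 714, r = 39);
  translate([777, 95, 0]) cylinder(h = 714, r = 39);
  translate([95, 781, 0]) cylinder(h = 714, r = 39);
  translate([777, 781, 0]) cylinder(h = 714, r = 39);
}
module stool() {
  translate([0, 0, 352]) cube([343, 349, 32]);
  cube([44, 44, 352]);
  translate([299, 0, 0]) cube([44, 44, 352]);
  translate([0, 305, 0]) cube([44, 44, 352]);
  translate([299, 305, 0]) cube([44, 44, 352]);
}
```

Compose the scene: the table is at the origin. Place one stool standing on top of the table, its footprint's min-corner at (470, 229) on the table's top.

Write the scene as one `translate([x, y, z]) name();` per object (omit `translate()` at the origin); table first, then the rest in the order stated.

table();
translate([470, 229, 762]) stool();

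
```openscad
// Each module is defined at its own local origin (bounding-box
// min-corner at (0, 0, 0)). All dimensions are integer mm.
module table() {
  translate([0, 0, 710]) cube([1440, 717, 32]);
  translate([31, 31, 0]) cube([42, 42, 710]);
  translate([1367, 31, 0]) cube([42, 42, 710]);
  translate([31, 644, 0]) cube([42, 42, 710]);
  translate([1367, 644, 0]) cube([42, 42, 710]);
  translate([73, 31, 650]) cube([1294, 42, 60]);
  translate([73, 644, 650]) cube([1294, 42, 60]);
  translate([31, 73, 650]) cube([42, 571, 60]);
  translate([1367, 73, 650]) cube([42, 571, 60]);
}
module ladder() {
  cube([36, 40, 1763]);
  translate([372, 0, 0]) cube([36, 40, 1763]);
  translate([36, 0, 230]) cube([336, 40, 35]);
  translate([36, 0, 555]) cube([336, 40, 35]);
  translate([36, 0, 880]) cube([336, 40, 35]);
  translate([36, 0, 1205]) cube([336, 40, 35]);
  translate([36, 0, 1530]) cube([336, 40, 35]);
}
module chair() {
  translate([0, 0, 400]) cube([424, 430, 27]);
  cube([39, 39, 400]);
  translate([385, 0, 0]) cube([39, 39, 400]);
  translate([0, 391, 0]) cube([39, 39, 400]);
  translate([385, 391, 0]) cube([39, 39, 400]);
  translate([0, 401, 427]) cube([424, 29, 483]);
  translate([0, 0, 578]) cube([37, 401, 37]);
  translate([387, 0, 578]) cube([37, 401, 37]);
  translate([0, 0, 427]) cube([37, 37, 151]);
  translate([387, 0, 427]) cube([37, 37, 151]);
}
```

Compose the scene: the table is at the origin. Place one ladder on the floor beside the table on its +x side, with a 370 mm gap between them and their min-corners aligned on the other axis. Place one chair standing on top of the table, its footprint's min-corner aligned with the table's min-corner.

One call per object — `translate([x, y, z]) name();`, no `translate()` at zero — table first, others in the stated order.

table();
translate([1810, 0, 0]) ladder();
translate([0, 0, 742]) chair();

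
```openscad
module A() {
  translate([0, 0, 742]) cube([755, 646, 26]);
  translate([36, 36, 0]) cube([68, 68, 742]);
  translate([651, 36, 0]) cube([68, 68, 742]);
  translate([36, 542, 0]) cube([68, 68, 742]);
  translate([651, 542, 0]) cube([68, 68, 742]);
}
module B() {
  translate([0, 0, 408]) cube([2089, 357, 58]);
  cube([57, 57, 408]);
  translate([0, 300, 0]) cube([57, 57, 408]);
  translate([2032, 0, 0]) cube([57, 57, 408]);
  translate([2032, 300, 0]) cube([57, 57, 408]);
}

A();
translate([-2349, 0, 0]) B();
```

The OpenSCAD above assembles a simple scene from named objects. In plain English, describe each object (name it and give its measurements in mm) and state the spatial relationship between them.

A is a rectangular dining table. The top is 755×646×26 mm with its upper surface at z = 768 mm. It stands on four 68×68 mm square legs, each inset 36 mm from the nearest pair of top edges, running from the floor to the underside of the top.

B is a bench: a 2089×357 mm seat slab, 58 mm thick, top at z = 466 mm, on four 57×57 mm square legs flush with the seat corners and standing on z = 0.

The bench is on the floor beside the table on its −x side.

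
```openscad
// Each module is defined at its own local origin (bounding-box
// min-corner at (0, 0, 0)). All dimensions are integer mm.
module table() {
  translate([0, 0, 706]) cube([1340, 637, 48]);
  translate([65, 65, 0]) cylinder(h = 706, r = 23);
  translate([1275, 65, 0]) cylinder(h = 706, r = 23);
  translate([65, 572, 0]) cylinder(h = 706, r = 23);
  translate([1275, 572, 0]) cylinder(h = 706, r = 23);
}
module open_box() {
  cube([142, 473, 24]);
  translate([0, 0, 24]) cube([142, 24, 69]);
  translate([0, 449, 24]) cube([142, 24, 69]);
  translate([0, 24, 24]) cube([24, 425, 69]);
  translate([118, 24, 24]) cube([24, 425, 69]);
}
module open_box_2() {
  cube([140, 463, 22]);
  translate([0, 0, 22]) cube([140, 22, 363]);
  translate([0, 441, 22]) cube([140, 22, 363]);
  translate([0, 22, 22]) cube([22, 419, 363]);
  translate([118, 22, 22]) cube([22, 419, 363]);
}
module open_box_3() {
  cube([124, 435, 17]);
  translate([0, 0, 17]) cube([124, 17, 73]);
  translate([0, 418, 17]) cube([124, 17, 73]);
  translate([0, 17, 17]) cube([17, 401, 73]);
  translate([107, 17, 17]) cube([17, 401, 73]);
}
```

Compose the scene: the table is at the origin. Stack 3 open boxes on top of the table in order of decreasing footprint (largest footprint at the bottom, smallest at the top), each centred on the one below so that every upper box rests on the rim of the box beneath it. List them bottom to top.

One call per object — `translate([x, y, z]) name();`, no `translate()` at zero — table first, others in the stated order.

table();
translate([599, 82, 754]) open_box();
translate([600, 87, 847]) open_box_2();
translate([608, 101, 1232]) open_box_3();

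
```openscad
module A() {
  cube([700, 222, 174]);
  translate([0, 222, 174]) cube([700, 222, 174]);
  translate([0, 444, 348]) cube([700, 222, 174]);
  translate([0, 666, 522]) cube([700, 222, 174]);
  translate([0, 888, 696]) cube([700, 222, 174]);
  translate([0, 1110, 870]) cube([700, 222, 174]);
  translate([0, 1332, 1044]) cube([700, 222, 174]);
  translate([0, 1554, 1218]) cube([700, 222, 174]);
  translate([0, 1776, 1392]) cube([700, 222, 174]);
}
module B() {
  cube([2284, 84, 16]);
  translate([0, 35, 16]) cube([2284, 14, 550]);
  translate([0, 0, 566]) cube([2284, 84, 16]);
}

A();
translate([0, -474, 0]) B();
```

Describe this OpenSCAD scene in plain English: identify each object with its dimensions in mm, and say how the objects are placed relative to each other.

A is a straight staircase of 9 solid steps. Each step is 700 mm wide (x), 222 mm deep (y, the going) and 174 mm tall (the rise). The first step rests on the floor; each subsequent step sits one going further in +y and one rise higher in +z, directly behind and above the previous step with no overlap.

B is an I-beam lying along x, 2284 mm long. Overall section height 582 mm. Two flanges 84 mm wide (y) and 16 mm thick, one on the floor and one at the top; a web 14 mm thick runs between them, centred on the flange width.

The I-beam is on the floor beside the staircase on its −y side.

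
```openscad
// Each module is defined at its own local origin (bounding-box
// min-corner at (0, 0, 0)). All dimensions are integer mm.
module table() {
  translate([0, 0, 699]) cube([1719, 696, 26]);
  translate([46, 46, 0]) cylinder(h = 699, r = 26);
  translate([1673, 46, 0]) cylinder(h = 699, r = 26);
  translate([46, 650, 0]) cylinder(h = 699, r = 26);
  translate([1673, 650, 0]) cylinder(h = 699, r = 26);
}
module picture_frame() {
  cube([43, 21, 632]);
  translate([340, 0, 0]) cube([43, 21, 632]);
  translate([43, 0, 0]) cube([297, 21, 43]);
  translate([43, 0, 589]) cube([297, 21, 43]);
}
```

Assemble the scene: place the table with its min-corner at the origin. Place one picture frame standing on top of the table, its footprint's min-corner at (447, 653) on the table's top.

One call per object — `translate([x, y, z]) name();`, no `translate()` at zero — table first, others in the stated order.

table();
translate([447, 653, 725]) picture_frame();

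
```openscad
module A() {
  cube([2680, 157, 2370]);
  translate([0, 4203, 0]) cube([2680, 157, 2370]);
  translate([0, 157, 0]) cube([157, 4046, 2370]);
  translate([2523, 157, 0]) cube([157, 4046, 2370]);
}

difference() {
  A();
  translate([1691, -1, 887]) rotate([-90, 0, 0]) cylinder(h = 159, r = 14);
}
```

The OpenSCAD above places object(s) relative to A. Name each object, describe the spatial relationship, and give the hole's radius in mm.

A is a house frame. The house frame has a circular hole through its front wall. The hole's radius is 14 mm.

The subtracted cylinder has r = 14 mm.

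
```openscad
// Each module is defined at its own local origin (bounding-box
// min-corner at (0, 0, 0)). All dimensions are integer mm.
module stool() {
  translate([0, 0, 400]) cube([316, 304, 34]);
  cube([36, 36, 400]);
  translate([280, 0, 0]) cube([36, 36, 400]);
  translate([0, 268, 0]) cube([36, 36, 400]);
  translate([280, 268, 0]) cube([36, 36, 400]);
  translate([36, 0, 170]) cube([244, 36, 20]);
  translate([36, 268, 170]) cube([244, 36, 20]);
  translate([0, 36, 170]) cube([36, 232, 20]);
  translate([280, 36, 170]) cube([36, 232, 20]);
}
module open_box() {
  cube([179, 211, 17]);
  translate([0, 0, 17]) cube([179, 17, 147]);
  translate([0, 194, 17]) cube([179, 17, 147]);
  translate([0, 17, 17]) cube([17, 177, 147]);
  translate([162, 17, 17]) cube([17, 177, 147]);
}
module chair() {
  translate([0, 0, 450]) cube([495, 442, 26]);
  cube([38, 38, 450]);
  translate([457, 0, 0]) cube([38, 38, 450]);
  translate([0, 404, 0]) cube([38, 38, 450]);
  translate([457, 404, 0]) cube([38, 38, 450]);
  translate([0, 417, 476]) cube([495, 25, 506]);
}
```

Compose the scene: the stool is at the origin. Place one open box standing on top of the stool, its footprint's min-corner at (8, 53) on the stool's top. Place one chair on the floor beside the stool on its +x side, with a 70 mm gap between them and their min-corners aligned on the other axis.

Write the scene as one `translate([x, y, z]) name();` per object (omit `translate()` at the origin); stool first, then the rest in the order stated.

stool();
translate([8, 53, 434]) open_box();
translate([386, 0, 0]) chair();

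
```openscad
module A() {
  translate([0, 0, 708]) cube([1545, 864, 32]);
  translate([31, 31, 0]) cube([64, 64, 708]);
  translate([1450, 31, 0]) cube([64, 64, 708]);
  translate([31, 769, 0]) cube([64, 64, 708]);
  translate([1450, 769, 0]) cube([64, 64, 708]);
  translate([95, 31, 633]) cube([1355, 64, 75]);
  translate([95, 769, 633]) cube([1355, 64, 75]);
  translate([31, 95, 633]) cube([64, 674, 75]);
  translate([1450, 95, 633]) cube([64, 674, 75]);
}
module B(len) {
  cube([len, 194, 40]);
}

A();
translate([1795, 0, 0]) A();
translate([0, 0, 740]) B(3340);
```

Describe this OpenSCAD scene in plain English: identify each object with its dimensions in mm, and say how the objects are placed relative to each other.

A is a table: top 1545 mm (x) × 864 mm (y), 32 mm thick, upper face at z = 740 mm, on four 64×64 mm square legs, each inset 31 mm from the nearest pair of top edges, running from z = 0 to the bottom of the top. Four apron rails, 64 mm thick and 75 mm tall, run between adjacent legs with their top edges flush with the underside of the top and their outer faces flush with the legs' outer faces.

B is a rectangular beam 3340 mm long (x), 194 mm deep (y), 40 mm thick (z).

The beam spans the tops of two tables placed 250 mm apart, resting at z = 740 mm.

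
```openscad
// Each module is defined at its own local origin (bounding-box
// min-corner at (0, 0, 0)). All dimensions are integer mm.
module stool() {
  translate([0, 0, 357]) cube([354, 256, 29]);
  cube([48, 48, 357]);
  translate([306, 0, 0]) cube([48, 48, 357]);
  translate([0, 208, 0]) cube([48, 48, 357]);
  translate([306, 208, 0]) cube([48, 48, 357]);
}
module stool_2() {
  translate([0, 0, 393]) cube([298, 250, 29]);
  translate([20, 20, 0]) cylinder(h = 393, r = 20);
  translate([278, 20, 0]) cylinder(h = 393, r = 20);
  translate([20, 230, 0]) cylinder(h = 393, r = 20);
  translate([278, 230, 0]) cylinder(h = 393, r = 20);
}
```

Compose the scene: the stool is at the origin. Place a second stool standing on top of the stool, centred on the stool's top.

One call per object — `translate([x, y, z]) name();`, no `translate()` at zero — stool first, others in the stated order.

stool();
translate([28, 3, 386]) stool_2();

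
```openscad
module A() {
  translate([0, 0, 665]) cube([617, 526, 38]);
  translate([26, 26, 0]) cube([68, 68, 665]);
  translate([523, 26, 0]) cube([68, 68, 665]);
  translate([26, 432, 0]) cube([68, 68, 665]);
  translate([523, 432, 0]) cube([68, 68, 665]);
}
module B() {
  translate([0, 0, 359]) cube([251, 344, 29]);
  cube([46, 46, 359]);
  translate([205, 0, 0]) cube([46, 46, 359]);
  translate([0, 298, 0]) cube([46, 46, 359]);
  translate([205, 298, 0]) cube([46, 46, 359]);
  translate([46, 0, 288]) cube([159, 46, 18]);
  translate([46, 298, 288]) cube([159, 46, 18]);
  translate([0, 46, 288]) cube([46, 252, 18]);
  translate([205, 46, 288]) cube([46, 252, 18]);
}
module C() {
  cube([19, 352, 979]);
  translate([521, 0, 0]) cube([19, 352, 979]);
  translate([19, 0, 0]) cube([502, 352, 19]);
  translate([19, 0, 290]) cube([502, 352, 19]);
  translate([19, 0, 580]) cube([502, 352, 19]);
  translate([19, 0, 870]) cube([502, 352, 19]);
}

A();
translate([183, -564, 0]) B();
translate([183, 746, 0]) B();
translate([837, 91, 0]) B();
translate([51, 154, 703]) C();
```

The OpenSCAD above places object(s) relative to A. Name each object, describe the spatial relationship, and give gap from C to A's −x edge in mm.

A is a table. B is a stool. C is a bookshelf. Three stools sit around the table at the −y, +y, +x sides. The bookshelf is on top of the table. The gap from the bookshelf to the table's −x edge is 51 mm.

The bookshelf's min-x is at 51; the table's min-x is 0; gap = 51 mm.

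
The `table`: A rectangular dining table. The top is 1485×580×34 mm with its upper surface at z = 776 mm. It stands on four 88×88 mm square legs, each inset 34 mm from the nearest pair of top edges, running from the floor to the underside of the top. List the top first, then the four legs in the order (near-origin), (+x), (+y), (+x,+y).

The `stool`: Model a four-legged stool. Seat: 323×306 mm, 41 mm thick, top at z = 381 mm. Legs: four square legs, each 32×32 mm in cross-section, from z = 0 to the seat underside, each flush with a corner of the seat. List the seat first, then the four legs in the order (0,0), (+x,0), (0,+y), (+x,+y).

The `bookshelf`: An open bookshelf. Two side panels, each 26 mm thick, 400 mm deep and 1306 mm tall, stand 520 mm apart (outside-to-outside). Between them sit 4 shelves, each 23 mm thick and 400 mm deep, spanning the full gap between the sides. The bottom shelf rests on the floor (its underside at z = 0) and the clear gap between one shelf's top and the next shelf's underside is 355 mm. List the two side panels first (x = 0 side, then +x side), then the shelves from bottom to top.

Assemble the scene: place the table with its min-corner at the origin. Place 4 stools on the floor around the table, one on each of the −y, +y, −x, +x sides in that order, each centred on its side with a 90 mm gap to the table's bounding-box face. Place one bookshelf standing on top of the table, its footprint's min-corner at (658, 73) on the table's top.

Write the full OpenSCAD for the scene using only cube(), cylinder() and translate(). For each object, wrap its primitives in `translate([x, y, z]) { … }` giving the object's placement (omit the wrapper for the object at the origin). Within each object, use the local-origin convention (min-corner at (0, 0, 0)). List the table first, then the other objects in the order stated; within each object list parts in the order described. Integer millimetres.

translate([0, 0, 742]) cube([1485, 580, 34]);
translate([34, 34, 0]) cube([88, 88, 742]);
translate([1363, 34, 0]) cube([88, 88, 742]);
translate([34, 458, 0]) cube([88, 88, 742]);
translate([1363, 458, 0]) cube([88, 88, 742]);
translate([581, -396, 0]) {
  translate([0, 0, 340]) cube([323, 306, 41]);
  cube([32, 32, 340]);
  translate([291, 0, 0]) cube([32, 32, 340]);
  translate([0, 274, 0]) cube([32, 32, 340]);
  translate([291, 274, 0]) cube([32, 32, 340]);
}
translate([581, 670, 0]) {
  translate([0, 0, 340]) cube([323, 306, 41]);
  cube([32, 32, 340]);
  translate([291, 0, 0]) cube([32, 32, 340]);
  translate([0, 274, 0]) cube([32, 32, 340]);
  translate([291, 274, 0]) cube([32, 32, 340]);
}
translate([-413, 137, 0]) {
  translate([0, 0, 340]) cube([323, 306, 41]);
  cube([32, 32, 340]);
  translate([291, 0, 0]) cube([32, 32, 340]);
  translate([0, 274, 0]) cube([32, 32, 340]);
  translate([291, 274, 0]) cube([32, 32, 340]);
}
translate([1575, 137, 0]) {
  translate([0, 0, 340]) cube([323, 306, 41]);
  cube([32, 32, 340]);
  translate([291, 0, 0]) cube([32, 32, 340]);
  translate([0, 274, 0]) cube([32, 32, 340]);
  translate([291, 274, 0]) cube([32, 32, 340]);
}
translate([658, 73, 776]) {
  cube([26, 400, 1306]);
  translate([494, 0, 0]) cube([26, 400, 1306]);
  translate([26, 0, 0]) cube([468, 400, 23]);
  translate([26, 0, 378]) cube([468, 400, 23]);
  translate([26, 0, 756]) cube([468, 400, 23]);
  translate([26, 0, 1134]) cube([468, 400, 23]);
}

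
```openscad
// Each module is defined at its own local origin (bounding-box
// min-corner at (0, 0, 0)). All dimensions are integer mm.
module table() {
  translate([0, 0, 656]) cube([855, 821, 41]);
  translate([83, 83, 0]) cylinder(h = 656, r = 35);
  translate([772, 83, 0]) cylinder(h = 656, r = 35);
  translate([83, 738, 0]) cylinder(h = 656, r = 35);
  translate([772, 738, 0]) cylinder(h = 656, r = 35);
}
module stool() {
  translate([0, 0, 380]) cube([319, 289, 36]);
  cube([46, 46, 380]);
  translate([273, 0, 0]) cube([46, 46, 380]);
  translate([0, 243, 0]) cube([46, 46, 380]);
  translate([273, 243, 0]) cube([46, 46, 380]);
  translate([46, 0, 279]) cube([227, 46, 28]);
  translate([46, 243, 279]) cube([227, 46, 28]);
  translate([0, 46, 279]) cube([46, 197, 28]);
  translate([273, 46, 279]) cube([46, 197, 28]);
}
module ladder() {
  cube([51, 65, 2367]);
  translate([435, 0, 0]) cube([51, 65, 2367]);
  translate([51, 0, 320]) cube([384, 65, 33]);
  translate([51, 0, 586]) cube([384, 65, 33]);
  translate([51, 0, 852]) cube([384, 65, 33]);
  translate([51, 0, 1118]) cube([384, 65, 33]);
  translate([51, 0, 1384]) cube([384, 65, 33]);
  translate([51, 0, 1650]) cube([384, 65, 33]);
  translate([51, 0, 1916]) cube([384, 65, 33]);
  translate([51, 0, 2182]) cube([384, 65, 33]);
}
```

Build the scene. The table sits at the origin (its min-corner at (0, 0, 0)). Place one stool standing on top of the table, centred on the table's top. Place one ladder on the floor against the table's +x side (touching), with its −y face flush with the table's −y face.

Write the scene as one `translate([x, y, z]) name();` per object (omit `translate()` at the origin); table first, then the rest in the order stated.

table();
translate([268, 266, 697]) stool();
translate([855, 0, 0]) ladder();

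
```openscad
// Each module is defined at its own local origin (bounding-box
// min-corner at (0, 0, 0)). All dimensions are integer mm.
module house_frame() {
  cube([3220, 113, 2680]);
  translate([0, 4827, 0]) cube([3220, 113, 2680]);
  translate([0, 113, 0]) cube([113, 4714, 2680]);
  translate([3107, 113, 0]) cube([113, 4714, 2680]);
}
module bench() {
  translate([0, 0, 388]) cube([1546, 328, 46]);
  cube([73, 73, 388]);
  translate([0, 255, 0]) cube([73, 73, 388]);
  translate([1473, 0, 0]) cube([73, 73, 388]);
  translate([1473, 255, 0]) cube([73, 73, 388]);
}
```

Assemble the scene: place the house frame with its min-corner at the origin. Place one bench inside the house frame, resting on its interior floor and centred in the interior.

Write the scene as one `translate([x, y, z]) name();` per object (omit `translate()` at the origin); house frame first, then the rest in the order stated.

house_frame();
translate([837, 2306, 0]) bench();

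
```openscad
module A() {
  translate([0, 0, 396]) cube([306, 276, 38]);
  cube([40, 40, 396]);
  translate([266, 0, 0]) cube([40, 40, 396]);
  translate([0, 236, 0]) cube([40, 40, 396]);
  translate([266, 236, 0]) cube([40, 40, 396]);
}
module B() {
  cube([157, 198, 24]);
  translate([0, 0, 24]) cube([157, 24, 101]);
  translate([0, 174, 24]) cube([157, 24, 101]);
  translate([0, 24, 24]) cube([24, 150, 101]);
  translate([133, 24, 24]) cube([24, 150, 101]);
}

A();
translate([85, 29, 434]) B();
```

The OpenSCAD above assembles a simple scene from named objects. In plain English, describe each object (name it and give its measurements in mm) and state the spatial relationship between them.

A is a four-legged stool. The seat is a 306×276×38 mm slab whose top surface is at z = 434 mm; four square legs, each 40×40 mm in cross-section, run from the floor (z = 0) to the underside of the seat, each flush with a corner of the seat.

B is an open-topped rectangular box: outside dimensions 157×198×125 mm, with a uniform wall and base thickness of 24 mm. The base is a full 157×198 slab on the floor; four walls sit on top of the base. The front and back walls (the −y and +y sides) span the full width; the two side walls fit between them.

The open box is on top of the stool.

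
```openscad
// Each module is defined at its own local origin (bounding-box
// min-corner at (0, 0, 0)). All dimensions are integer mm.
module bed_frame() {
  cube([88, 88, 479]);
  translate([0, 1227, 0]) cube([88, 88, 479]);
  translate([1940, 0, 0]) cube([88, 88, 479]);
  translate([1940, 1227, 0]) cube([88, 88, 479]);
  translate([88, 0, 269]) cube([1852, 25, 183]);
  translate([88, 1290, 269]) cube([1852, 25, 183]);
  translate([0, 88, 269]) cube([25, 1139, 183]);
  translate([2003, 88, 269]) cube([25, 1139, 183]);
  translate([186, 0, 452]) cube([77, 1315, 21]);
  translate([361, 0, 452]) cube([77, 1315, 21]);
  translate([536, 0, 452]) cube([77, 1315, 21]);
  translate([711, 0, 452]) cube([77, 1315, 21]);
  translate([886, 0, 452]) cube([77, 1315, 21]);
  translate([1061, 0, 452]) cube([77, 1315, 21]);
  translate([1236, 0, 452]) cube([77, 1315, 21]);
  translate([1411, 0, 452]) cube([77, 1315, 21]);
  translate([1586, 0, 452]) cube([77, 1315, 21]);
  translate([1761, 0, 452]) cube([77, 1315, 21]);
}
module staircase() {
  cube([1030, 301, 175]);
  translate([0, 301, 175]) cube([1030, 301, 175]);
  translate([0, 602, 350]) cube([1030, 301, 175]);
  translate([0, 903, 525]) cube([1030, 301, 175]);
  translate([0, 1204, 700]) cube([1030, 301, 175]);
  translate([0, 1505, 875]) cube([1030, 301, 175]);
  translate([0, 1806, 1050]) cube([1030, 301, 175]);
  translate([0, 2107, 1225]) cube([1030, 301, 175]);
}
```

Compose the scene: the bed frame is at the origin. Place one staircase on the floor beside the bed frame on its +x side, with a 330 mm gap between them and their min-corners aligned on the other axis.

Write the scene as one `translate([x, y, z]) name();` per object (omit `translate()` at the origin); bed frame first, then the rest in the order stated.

bed_frame();
translate([2358, 0, 0]) staircase();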